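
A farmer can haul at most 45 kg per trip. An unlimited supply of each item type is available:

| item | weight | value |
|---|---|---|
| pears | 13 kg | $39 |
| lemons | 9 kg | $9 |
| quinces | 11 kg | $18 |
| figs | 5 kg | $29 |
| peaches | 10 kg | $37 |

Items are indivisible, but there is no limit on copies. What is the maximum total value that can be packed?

Best value-per-unit is figs at 29/5, and filling with it alone uses weight 9×5=45. No mix of the others beats 9×29 = 261.

$261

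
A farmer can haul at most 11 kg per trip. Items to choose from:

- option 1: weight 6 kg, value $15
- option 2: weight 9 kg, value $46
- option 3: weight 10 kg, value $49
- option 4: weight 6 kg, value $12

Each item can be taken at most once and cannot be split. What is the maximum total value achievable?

$49

Check high-value combinations within 11 kg:
- option 3: weight 10, value 49
- option 2: weight 9, value 46
- option 1: weight 6, value 15
- option 4: weight 6, value 12
Best: $49.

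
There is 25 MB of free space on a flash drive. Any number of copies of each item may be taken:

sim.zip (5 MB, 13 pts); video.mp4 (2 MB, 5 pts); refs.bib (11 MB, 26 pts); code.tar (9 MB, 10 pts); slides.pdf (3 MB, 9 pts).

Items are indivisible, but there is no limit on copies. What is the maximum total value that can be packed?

73 pts

Best value-per-unit is slides.pdf at 9/3; filling with it alone gives 8×9 = 72.
Optimal mix: 2×video.mp4 + 7×slides.pdf → size 25, value 73.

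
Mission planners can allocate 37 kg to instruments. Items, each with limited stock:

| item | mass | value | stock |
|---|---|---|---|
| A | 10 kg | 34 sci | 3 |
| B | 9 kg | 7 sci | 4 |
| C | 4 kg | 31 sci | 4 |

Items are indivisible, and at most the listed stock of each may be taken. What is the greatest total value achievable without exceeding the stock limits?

192 sci

Top feasible selections:
- 2×A + 4×C: mass 36, value 192
- 1×A + 1×B + 4×C: mass 35, value 165
Best: 192 sci.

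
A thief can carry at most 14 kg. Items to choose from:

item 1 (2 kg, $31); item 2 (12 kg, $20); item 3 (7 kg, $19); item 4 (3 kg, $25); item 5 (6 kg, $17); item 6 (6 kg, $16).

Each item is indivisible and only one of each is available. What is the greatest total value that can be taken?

Check high-value combinations within 14 kg:
- item 1+item 3+item 4: weight 2+7+3=12, value 31+19+25=75
- item 1+item 4+item 5: weight 2+3+6=11, value 31+25+17=73
- item 1+item 4+item 6: weight 2+3+6=11, value 31+25+16=72
- item 1+item 5+item 6: weight 2+6+6=14, value 31+17+16=64
- item 1+item 4: weight 2+3=5, value 31+25=56
Best: $75.

$75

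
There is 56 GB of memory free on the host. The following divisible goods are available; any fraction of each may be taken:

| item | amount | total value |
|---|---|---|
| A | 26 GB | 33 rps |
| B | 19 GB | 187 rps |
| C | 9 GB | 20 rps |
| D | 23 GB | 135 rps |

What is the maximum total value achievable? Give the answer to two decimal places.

Take in order of value per unit:
- B (187/19 per unit): all 19 → value 187, running total 187.00
- D (135/23 per unit): all 23 → value 135, running total 322.00
- C (20/9 per unit): all 9 → value 20, running total 342.00
- A (33/26 per unit): 5 of 26 → value 5×33/26 = 6.3462, running total 348.35
Total 348.35.

348.35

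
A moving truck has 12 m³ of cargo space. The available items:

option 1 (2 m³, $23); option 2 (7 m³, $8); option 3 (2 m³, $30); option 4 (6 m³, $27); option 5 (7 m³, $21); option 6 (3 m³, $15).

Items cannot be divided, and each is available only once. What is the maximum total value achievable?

$80

Check high-value combinations within 12 m³:
- option 1+option 3+option 4: volume 2+2+6=10, value 23+30+27=80
- option 1+option 3+option 5: volume 2+2+7=11, value 23+30+21=74
- option 3+option 4+option 6: volume 2+6+3=11, value 30+27+15=72
- option 1+option 3+option 6: volume 2+2+3=7, value 23+30+15=68
- option 3+option 5+option 6: volume 2+7+3=12, value 30+21+15=66
Best: $80.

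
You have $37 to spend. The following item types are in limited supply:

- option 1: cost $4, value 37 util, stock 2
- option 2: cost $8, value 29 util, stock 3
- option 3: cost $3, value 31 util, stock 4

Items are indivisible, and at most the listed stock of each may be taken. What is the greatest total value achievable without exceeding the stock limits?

Top feasible selections:
- 2×option 1 + 2×option 2 + 4×option 3: cost 36, value 256
- 2×option 1 + 1×option 2 + 4×option 3: cost 28, value 227
- 2×option 1 + 2×option 2 + 3×option 3: cost 33, value 225
Best: 256 util.

256 util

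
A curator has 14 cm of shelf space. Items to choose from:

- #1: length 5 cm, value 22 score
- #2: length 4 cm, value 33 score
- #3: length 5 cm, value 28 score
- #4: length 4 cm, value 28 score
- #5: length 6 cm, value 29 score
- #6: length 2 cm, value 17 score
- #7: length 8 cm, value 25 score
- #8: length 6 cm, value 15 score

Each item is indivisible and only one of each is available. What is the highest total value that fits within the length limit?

Check high-value combinations within 14 cm:
- #2+#4+#5: length 4+4+6=14, value 33+28+29=90
- #2+#3+#4: length 4+5+4=13, value 33+28+28=89
- #1+#2+#4: length 5+4+4=13, value 22+33+28=83
- #1+#2+#3: length 5+4+5=14, value 22+33+28=83
Best: 90 score.

90 score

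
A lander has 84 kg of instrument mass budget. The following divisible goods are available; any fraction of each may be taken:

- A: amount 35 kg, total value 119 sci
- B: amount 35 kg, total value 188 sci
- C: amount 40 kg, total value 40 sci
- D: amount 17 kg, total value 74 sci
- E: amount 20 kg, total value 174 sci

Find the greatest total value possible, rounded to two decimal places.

Take in order of value per unit:
- E (174/20 per unit): all 20 → value 174, running total 174.00
- B (188/35 per unit): all 35 → value 188, running total 362.00
- D (74/17 per unit): all 17 → value 74, running total 436.00
- A (119/35 per unit): 12 of 35 → value 12×119/35 = 40.8000, running total 476.80
Total 476.80.

476.80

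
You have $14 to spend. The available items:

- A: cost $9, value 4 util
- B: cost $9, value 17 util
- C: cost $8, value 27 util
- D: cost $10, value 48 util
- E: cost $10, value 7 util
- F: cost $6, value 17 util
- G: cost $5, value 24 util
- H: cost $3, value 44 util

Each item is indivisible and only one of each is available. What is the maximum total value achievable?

92 util

Check high-value combinations within $14:
- D+H: cost 10+3=13, value 48+44=92
- F+G+H: cost 6+5+3=14, value 17+24+44=85
- C+H: cost 8+3=11, value 27+44=71
Best: 92 util.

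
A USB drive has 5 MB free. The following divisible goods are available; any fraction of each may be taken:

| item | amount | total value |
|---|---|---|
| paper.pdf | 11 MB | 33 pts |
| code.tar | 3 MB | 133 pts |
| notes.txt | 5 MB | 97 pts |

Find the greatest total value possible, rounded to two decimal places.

171.80

Take in order of value per unit:
- code.tar (133/3 per unit): all 3 → value 133, running total 133.00
- notes.txt (97/5 per unit): 2 of 5 → value 2×97/5 = 38.8000, running total 171.80
Total 171.80.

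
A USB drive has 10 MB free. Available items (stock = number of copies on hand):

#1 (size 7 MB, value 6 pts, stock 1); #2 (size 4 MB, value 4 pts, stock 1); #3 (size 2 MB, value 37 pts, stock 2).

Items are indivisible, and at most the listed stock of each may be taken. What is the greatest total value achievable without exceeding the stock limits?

78 pts

Best selections within size 10 and stock limits:
- 1×#2 + 2×#3: size 8, value 78
- 2×#3: size 4, value 74
- 1×#1 + 1×#3: size 9, value 43
- 1×#2 + 1×#3: size 6, value 41
Best: 78 pts.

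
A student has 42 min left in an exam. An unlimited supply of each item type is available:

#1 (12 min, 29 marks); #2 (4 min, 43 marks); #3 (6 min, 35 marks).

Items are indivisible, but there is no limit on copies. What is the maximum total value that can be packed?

Best value-per-unit is #2 at 43/4, and filling with it alone uses time 10×4=40. No mix of the others beats 10×43 = 430.

430 marks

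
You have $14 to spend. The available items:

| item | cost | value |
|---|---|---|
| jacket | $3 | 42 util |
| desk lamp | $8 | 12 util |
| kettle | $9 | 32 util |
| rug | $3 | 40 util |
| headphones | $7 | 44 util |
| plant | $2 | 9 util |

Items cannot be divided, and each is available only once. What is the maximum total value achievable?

This is a 0/1 knapsack; check combinations near the capacity.
- jacket+rug+headphones: cost 3+3+7=13, value 42+40+44=126
- jacket+headphones+plant: cost 3+7+2=12, value 42+44+9=95
- jacket+desk lamp+rug: cost 3+8+3=14, value 42+12+40=94
- rug+headphones+plant: cost 3+7+2=12, value 40+44+9=93
- jacket+rug+plant: cost 3+3+2=8, value 42+40+9=91
Best: 126 util.

126 util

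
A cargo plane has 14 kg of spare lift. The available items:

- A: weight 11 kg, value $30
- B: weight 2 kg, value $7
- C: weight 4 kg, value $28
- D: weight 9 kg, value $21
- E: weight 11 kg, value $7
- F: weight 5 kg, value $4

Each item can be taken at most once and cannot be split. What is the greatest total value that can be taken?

$49

Check high-value combinations within 14 kg:
- C+D: weight 4+9=13, value 28+21=49
- B+C+F: weight 2+4+5=11, value 7+28+4=39
- A+B: weight 11+2=13, value 30+7=37
Best: $49.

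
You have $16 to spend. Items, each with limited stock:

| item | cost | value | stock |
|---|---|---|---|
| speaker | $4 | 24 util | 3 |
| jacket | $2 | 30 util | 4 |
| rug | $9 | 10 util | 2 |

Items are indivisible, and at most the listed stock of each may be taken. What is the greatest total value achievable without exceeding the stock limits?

Best selections within cost 16 and stock limits:
- 2×speaker + 4×jacket: cost 16, value 168
- 1×speaker + 4×jacket: cost 12, value 144
- 2×speaker + 3×jacket: cost 14, value 138
Best: 168 util.

168 util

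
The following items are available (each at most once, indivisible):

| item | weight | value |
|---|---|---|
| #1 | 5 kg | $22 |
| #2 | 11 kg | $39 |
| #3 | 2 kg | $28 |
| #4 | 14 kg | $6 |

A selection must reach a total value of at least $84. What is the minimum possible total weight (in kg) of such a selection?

Subsets with value ≥ 84, sorted by total weight:
- #1+#2+#3: weight 18, value 89
- #1+#2+#3+#4: weight 32, value 95
Minimum weight: 18 kg.

18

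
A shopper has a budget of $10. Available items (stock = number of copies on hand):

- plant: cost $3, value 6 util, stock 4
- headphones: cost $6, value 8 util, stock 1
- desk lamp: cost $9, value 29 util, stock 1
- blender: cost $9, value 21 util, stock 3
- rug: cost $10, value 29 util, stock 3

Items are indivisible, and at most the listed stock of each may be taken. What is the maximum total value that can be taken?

Top feasible selections:
- 1×desk lamp: cost 9, value 29
- 1×rug: cost 10, value 29
- 1×blender: cost 9, value 21
Best: 29 util.

29 util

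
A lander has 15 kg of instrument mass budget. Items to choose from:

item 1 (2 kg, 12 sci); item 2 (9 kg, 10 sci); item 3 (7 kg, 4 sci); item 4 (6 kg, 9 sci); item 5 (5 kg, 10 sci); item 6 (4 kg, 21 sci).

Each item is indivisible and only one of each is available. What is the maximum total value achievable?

43 sci

Check high-value combinations within 15 kg:
- item 1+item 5+item 6: mass 2+5+4=11, value 12+10+21=43
- item 1+item 2+item 6: mass 2+9+4=15, value 12+10+21=43
- item 1+item 4+item 6: mass 2+6+4=12, value 12+9+21=42
- item 4+item 5+item 6: mass 6+5+4=15, value 9+10+21=40
Best: 43 sci.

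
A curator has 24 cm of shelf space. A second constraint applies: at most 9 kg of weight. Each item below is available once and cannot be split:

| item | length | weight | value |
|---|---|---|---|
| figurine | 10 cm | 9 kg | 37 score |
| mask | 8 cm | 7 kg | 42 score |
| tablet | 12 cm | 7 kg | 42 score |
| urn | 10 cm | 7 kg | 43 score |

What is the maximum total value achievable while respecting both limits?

Feasible sets respecting both limits:
- urn: length 10, weight 7, value 43
- mask: length 8, weight 7, value 42
- tablet: length 12, weight 7, value 42
- figurine: length 10, weight 9, value 37
Best: 43 score.

43 score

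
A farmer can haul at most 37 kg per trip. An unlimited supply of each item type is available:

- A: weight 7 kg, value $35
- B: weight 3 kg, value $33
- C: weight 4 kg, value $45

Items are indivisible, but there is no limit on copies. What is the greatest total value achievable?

$414

Best value-per-unit is C at 45/4; filling with it alone gives 9×45 = 405.
Optimal mix: 3×B + 7×C → weight 37, value 414.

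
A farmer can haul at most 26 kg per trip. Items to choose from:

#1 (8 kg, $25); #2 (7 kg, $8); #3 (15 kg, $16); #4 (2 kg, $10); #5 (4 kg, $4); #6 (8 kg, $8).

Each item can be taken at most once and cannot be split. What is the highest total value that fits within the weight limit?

Check high-value combinations within 26 kg:
- #1+#3+#4: weight 8+15+2=25, value 25+16+10=51
- #1+#2+#4+#6: weight 8+7+2+8=25, value 25+8+10+8=51
- #1+#2+#4+#5: weight 8+7+2+4=21, value 25+8+10+4=47
Best: $51.

$51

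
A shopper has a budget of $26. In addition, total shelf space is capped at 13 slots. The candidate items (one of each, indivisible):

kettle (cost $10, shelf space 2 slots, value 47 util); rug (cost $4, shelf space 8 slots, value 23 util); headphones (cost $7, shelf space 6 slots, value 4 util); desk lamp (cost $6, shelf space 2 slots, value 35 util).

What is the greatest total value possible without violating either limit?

105 util

Feasible sets respecting both limits:
- kettle+rug+desk lamp: cost 20, shelf space 12, value 105
- kettle+headphones+desk lamp: cost 23, shelf space 10, value 86
- kettle+desk lamp: cost 16, shelf space 4, value 82
Best: 105 util.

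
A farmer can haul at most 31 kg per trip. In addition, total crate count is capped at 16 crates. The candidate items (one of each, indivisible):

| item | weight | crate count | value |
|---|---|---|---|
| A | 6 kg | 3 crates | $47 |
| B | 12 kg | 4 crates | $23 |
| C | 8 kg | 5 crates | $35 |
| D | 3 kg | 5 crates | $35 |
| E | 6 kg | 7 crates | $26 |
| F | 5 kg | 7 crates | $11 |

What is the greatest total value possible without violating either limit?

Feasible sets respecting both limits:
- A+C+D: weight 17, crate count 13, value 117
- A+C+E: weight 20, crate count 15, value 108
- A+D+E: weight 15, crate count 15, value 108
Best: $117.

$117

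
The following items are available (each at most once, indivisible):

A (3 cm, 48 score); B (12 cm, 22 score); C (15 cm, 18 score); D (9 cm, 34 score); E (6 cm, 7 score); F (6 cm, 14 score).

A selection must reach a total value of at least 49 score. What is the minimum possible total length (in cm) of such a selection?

Subsets with value ≥ 49, sorted by total length:
- A+F: length 9, value 62
- A+E: length 9, value 55
- A+D: length 12, value 82
- A+B: length 15, value 70
Minimum length: 9 cm.

9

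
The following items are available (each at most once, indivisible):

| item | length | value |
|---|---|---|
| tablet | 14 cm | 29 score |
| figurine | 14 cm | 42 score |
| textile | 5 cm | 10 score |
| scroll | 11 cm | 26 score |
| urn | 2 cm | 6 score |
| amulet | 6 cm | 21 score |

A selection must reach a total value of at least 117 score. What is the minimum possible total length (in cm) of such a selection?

45

Subsets with value ≥ 117, sorted by total length:
- tablet+figurine+scroll+amulet: length 45, value 118
- tablet+figurine+scroll+urn+amulet: length 47, value 124
Minimum length: 45 cm.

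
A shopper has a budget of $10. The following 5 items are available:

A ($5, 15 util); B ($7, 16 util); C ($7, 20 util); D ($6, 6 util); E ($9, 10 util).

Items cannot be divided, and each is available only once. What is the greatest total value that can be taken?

20 util

Check high-value combinations within $10:
- C: cost 7, value 20
- B: cost 7, value 16
- A: cost 5, value 15
Best: 20 util.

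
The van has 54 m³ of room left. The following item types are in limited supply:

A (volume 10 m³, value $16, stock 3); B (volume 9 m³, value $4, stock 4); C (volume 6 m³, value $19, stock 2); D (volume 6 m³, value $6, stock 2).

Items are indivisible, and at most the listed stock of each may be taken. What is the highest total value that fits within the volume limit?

$98

Best selections within volume 54 and stock limits:
- 3×A + 2×C + 2×D: volume 54, value 98
- 3×A + 2×C + 1×D: volume 48, value 92
- 3×A + 1×B + 2×C: volume 51, value 90
- 3×A + 2×C: volume 42, value 86
Best: $98.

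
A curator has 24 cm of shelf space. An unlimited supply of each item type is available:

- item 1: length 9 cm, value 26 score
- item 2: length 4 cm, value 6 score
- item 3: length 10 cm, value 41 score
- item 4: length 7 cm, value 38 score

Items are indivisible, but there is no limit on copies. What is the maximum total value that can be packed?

117 score

Best value-per-unit is item 4 at 38/7; filling with it alone gives 3×38 = 114.
Optimal mix: 1×item 3 + 2×item 4 → length 24, value 117.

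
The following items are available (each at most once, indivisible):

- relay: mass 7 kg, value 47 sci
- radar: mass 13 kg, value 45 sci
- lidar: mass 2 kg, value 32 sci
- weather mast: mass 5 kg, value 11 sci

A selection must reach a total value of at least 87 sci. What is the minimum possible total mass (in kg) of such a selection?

Subsets with value ≥ 87, sorted by total mass:
- relay+lidar+weather mast: mass 14, value 90
- relay+radar: mass 20, value 92
Minimum mass: 14 kg.

14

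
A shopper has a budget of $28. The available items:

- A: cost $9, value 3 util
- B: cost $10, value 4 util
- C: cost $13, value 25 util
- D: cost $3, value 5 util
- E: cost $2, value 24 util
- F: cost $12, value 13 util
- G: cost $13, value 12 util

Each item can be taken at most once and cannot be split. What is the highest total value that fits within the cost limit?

Check high-value combinations within $28:
- C+E+F: cost 13+2+12=27, value 25+24+13=62
- C+E+G: cost 13+2+13=28, value 25+24+12=61
- B+C+D+E: cost 10+13+3+2=28, value 4+25+5+24=58
Best: 62 util.

62 util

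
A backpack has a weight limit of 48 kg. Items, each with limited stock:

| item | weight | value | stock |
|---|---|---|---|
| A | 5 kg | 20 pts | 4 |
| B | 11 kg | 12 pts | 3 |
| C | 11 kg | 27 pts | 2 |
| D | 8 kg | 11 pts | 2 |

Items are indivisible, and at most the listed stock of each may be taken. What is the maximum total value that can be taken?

Best selections within weight 48 and stock limits:
- 4×A + 2×C: weight 42, value 134
- 4×A + 1×C + 2×D: weight 47, value 129
- 3×A + 1×B + 2×C: weight 48, value 126
Best: 134 pts.

134 pts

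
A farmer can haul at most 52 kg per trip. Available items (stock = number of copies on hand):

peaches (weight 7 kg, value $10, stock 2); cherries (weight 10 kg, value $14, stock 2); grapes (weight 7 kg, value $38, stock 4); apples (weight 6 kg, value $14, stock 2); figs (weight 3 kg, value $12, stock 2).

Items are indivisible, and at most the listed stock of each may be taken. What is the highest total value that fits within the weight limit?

$204

Best selections within weight 52 and stock limits:
- 4×grapes + 2×apples + 2×figs: weight 46, value 204
- 1×cherries + 4×grapes + 1×apples + 2×figs: weight 50, value 204
- 1×peaches + 4×grapes + 2×apples + 1×figs: weight 50, value 202
- 1×peaches + 4×grapes + 1×apples + 2×figs: weight 47, value 200
Best: $204.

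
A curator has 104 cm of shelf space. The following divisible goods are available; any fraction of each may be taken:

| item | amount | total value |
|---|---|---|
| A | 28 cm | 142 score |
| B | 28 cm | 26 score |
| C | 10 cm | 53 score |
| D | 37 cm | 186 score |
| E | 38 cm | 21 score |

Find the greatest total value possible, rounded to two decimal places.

Take in order of value per unit:
- C (53/10 per unit): all 10 → value 53, running total 53.00
- A (142/28 per unit): all 28 → value 142, running total 195.00
- D (186/37 per unit): all 37 → value 186, running total 381.00
- B (26/28 per unit): all 28 → value 26, running total 407.00
- E (21/38 per unit): 1 of 38 → value 1×21/38 = 0.5526, running total 407.55
Total 407.55.

407.55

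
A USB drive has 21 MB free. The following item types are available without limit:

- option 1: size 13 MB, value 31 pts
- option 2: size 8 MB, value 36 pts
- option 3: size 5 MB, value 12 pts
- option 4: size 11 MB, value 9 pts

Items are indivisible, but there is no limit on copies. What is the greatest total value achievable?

Best value-per-unit is option 2 at 36/8; filling with it alone gives 2×36 = 72.
Optimal mix: 2×option 2 + 1×option 3 → size 21, value 84.

84 pts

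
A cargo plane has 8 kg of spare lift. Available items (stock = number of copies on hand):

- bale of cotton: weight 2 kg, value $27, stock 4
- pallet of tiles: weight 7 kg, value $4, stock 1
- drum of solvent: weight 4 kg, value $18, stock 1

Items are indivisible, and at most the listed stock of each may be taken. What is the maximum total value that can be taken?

$108

Best selections within weight 8 and stock limits:
- 4×bale of cotton: weight 8, value 108
- 3×bale of cotton: weight 6, value 81
Best: $108.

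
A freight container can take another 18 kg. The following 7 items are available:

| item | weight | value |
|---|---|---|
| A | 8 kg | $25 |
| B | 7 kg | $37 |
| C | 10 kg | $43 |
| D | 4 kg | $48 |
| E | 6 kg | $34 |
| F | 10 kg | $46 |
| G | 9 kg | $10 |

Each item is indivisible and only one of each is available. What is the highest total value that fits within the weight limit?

$119

This is a 0/1 knapsack; check combinations near the capacity.
- B+D+E: weight 7+4+6=17, value 37+48+34=119
- A+D+E: weight 8+4+6=18, value 25+48+34=107
- D+F: weight 4+10=14, value 48+46=94
- C+D: weight 10+4=14, value 43+48=91
Best: $119.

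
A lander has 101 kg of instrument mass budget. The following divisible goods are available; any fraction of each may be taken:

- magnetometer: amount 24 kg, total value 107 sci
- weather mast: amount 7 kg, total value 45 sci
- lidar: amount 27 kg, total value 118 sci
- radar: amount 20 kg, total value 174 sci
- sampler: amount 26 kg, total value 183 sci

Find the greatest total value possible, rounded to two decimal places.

613.89

Take in order of value per unit:
- radar (174/20 per unit): all 20 → value 174, running total 174.00
- sampler (183/26 per unit): all 26 → value 183, running total 357.00
- weather mast (45/7 per unit): all 7 → value 45, running total 402.00
- magnetometer (107/24 per unit): all 24 → value 107, running total 509.00
- lidar (118/27 per unit): 24 of 27 → value 24×118/27 = 104.8889, running total 613.89
Total 613.89.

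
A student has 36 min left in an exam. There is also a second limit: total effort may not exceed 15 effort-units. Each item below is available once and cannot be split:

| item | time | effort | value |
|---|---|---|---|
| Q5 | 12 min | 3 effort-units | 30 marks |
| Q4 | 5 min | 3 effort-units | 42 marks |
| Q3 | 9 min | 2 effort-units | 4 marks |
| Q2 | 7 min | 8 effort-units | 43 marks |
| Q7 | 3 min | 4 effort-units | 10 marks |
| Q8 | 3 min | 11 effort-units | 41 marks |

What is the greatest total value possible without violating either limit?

115 marks

Feasible sets respecting both limits:
- Q5+Q4+Q2: time 24, effort 14, value 115
- Q4+Q2+Q7: time 15, effort 15, value 95
- Q4+Q3+Q2: time 21, effort 13, value 89
Best: 115 marks.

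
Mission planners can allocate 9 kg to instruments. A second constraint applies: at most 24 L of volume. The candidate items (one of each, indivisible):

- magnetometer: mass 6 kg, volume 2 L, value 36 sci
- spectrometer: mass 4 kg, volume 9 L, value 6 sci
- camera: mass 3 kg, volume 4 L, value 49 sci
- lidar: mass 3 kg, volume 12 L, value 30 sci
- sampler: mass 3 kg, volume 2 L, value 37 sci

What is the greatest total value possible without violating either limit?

Feasible sets respecting both limits:
- camera+lidar+sampler: mass 9, volume 18, value 116
- camera+sampler: mass 6, volume 6, value 86
- magnetometer+camera: mass 9, volume 6, value 85
- camera+lidar: mass 6, volume 16, value 79
Best: 116 sci.

116 sci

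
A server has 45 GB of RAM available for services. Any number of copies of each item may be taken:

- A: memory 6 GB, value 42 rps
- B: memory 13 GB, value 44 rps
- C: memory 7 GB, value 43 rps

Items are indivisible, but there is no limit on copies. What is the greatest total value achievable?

297 rps

Best value-per-unit is A at 42/6; filling with it alone gives 7×42 = 294.
Optimal mix: 4×A + 3×C → memory 45, value 297.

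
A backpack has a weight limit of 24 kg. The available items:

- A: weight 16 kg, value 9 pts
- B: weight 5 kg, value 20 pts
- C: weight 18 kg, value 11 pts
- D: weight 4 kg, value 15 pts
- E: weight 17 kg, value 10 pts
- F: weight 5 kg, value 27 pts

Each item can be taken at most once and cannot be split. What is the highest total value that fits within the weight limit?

Check high-value combinations within 24 kg:
- B+D+F: weight 5+4+5=14, value 20+15+27=62
- B+F: weight 5+5=10, value 20+27=47
- D+F: weight 4+5=9, value 15+27=42
- C+F: weight 18+5=23, value 11+27=38
Best: 62 pts.

62 pts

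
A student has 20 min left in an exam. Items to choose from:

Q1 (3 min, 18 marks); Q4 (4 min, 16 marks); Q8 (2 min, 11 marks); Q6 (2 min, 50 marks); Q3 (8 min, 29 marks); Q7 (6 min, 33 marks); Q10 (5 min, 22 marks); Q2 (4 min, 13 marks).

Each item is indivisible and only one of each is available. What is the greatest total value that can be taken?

Check high-value combinations within 20 min:
- Q1+Q4+Q6+Q7+Q10: time 3+4+2+6+5=20, value 18+16+50+33+22=139
- Q1+Q6+Q7+Q10+Q2: time 3+2+6+5+4=20, value 18+50+33+22+13=136
- Q1+Q8+Q6+Q7+Q10: time 3+2+2+6+5=18, value 18+11+50+33+22=134
- Q4+Q8+Q6+Q7+Q10: time 4+2+2+6+5=19, value 16+11+50+33+22=132
- Q1+Q6+Q3+Q7: time 3+2+8+6=19, value 18+50+29+33=130
Best: 139 marks.

139 marks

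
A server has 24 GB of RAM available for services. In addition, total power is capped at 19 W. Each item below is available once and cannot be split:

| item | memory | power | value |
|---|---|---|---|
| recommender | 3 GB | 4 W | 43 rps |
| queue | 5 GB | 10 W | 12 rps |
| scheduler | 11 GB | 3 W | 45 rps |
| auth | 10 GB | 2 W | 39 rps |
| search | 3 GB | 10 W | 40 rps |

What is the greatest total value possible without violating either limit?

128 rps

Feasible sets respecting both limits:
- recommender+scheduler+search: memory 17, power 17, value 128
- recommender+scheduler+auth: memory 24, power 9, value 127
- scheduler+auth+search: memory 24, power 15, value 124
Best: 128 rps.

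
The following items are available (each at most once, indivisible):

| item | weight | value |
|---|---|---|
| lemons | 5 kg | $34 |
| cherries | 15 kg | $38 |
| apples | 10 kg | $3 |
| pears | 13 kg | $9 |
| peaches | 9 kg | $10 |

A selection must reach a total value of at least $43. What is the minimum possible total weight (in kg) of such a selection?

Subsets with value ≥ 43, sorted by total weight:
- lemons+peaches: weight 14, value 44
- lemons+pears: weight 18, value 43
Minimum weight: 14 kg.

14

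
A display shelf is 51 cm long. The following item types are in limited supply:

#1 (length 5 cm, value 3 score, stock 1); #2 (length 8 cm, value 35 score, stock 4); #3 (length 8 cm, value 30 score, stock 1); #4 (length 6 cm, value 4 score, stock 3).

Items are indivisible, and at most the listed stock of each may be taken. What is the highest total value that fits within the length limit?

177 score

Best selections within length 51 and stock limits:
- 1×#1 + 4×#2 + 1×#3 + 1×#4: length 51, value 177
- 4×#2 + 1×#3 + 1×#4: length 46, value 174
- 1×#1 + 4×#2 + 1×#3: length 45, value 173
Best: 177 score.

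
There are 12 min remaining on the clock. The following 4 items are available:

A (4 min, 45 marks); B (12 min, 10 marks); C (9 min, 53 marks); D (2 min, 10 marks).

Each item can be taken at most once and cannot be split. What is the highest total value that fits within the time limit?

Check high-value combinations within 12 min:
- C+D: time 9+2=11, value 53+10=63
- A+D: time 4+2=6, value 45+10=55
- C: time 9, value 53
- A: time 4, value 45
- D: time 2, value 10
Best: 63 marks.

63 marks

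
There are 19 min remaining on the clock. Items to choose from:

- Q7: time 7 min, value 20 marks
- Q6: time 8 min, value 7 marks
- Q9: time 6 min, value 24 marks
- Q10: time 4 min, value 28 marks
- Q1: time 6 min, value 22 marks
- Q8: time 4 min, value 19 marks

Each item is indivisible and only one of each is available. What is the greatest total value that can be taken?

Check high-value combinations within 19 min:
- Q9+Q10+Q1: time 6+4+6=16, value 24+28+22=74
- Q7+Q9+Q10: time 7+6+4=17, value 20+24+28=72
- Q9+Q10+Q8: time 6+4+4=14, value 24+28+19=71
- Q7+Q10+Q1: time 7+4+6=17, value 20+28+22=70
- Q10+Q1+Q8: time 4+6+4=14, value 28+22+19=69
Best: 74 marks.

74 marks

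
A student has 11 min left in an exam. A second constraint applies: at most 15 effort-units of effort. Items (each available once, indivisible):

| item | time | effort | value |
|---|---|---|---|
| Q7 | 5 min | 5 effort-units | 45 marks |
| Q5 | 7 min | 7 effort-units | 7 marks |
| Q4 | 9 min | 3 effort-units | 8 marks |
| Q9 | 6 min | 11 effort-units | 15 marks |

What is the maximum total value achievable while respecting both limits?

45 marks

Feasible sets respecting both limits:
- Q7: time 5, effort 5, value 45
- Q9: time 6, effort 11, value 15
- Q4: time 9, effort 3, value 8
Best: 45 marks.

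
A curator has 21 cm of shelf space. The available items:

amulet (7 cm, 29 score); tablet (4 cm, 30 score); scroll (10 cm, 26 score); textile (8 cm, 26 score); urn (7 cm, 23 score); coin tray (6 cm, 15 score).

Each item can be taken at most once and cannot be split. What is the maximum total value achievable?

Check high-value combinations within 21 cm:
- amulet+tablet+textile: length 7+4+8=19, value 29+30+26=85
- amulet+tablet+scroll: length 7+4+10=21, value 29+30+26=85
- amulet+tablet+urn: length 7+4+7=18, value 29+30+23=82
Best: 85 score.

85 score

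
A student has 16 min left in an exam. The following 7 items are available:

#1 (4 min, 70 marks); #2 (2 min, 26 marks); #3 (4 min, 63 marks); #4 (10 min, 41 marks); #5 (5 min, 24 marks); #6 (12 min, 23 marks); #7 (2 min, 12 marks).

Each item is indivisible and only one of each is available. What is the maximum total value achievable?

183 marks

Check high-value combinations within 16 min:
- #1+#2+#3+#5: time 4+2+4+5=15, value 70+26+63+24=183
- #1+#2+#3+#7: time 4+2+4+2=12, value 70+26+63+12=171
- #1+#3+#5+#7: time 4+4+5+2=15, value 70+63+24+12=169
Best: 183 marks.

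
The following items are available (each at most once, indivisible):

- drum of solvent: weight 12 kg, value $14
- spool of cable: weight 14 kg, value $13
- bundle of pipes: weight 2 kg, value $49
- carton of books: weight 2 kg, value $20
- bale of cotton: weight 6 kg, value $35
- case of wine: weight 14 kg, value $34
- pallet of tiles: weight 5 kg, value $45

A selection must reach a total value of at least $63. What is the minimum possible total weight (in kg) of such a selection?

4

Subsets with value ≥ 63, sorted by total weight:
- bundle of pipes+carton of books: weight 4, value 69
- bundle of pipes+pallet of tiles: weight 7, value 94
Minimum weight: 4 kg.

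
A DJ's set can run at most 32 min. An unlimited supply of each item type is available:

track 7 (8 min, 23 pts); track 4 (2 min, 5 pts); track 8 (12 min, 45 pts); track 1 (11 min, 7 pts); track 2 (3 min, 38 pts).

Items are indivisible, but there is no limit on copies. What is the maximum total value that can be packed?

385 pts

Best value-per-unit is track 2 at 38/3; filling with it alone gives 10×38 = 380.
Optimal mix: 1×track 4 + 10×track 2 → duration 32, value 385.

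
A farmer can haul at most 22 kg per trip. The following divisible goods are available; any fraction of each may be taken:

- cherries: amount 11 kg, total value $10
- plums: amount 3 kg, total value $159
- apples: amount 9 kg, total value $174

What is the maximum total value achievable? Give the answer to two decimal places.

Take in order of value per unit:
- plums (159/3 per unit): all 3 → value 159, running total 159.00
- apples (174/9 per unit): all 9 → value 174, running total 333.00
- cherries (10/11 per unit): 10 of 11 → value 10×10/11 = 9.0909, running total 342.09
Total 342.09.

342.09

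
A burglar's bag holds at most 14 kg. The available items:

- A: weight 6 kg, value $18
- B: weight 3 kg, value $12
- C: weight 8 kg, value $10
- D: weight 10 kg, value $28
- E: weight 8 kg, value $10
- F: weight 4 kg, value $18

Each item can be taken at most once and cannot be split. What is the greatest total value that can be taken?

This is a 0/1 knapsack; check combinations near the capacity.
- A+B+F: weight 6+3+4=13, value 18+12+18=48
- D+F: weight 10+4=14, value 28+18=46
- B+D: weight 3+10=13, value 12+28=40
- A+F: weight 6+4=10, value 18+18=36
- B+F: weight 3+4=7, value 12+18=30
Best: $48.

$48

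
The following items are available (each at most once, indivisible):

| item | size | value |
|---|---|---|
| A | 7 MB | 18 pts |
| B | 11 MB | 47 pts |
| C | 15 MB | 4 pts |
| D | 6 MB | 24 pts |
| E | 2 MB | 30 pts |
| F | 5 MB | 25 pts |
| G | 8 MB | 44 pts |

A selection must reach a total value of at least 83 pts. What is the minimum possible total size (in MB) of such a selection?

Subsets with value ≥ 83, sorted by total size:
- E+F+G: size 15, value 99
- D+E+G: size 16, value 98
- A+E+G: size 17, value 92
- B+E+F: size 18, value 102
Minimum size: 15 MB.

15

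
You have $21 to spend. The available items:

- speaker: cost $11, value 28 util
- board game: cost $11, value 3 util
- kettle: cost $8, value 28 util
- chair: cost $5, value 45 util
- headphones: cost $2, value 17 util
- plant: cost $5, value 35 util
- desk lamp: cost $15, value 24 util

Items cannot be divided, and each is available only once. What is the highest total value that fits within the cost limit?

125 util

Check high-value combinations within $21:
- kettle+chair+headphones+plant: cost 8+5+2+5=20, value 28+45+17+35=125
- kettle+chair+plant: cost 8+5+5=18, value 28+45+35=108
- speaker+chair+plant: cost 11+5+5=21, value 28+45+35=108
- chair+headphones+plant: cost 5+2+5=12, value 45+17+35=97
- kettle+chair+headphones: cost 8+5+2=15, value 28+45+17=90
Best: 125 util.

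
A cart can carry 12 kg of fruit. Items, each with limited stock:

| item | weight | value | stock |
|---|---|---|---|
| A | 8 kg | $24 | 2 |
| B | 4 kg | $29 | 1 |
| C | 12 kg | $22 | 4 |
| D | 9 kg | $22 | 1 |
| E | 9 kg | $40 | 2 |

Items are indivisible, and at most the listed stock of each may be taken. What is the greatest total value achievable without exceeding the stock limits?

Top feasible selections:
- 1×A + 1×B: weight 12, value 53
- 1×E: weight 9, value 40
- 1×B: weight 4, value 29
Best: $53.

$53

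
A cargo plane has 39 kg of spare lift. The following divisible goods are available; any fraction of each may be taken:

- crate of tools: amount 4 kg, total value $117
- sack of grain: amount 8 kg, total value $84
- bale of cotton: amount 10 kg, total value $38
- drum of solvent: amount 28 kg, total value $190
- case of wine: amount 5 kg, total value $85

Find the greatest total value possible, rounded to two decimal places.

435.29

Take in order of value per unit:
- crate of tools (117/4 per unit): all 4 → value 117, running total 117.00
- case of wine (85/5 per unit): all 5 → value 85, running total 202.00
- sack of grain (84/8 per unit): all 8 → value 84, running total 286.00
- drum of solvent (190/28 per unit): 22 of 28 → value 22×190/28 = 149.2857, running total 435.29
Total 435.29.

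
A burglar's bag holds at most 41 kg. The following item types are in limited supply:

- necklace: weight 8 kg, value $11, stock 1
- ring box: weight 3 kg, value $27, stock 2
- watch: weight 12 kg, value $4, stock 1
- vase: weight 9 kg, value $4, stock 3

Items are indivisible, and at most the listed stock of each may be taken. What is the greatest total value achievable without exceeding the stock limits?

$77

Best selections within weight 41 and stock limits:
- 1×necklace + 2×ring box + 3×vase: weight 41, value 77
- 1×necklace + 2×ring box + 2×vase: weight 32, value 73
- 1×necklace + 2×ring box + 1×watch + 1×vase: weight 35, value 73
- 1×necklace + 2×ring box + 1×vase: weight 23, value 69
Best: $77.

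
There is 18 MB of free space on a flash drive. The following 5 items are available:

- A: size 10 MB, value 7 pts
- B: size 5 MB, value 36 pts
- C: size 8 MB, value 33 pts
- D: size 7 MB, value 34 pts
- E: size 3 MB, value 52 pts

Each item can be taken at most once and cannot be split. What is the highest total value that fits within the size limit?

122 pts

This is a 0/1 knapsack; check combinations near the capacity.
- B+D+E: size 5+7+3=15, value 36+34+52=122
- B+C+E: size 5+8+3=16, value 36+33+52=121
- C+D+E: size 8+7+3=18, value 33+34+52=119
- A+B+E: size 10+5+3=18, value 7+36+52=95
Best: 122 pts.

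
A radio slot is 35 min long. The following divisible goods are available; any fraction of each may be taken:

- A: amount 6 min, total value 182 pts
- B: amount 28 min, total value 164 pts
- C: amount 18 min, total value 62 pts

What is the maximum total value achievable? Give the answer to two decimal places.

349.44

Take in order of value per unit:
- A (182/6 per unit): all 6 → value 182, running total 182.00
- B (164/28 per unit): all 28 → value 164, running total 346.00
- C (62/18 per unit): 1 of 18 → value 1×62/18 = 3.4444, running total 349.44
Total 349.44.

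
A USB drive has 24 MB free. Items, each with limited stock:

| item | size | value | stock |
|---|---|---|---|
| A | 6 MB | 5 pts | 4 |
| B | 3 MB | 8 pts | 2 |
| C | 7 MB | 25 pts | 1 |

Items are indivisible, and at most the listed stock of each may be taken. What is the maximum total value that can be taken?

Best selections within size 24 and stock limits:
- 1×A + 2×B + 1×C: size 19, value 46
- 2×A + 1×B + 1×C: size 22, value 43
- 2×B + 1×C: size 13, value 41
- 1×A + 1×B + 1×C: size 16, value 38
Best: 46 pts.

46 pts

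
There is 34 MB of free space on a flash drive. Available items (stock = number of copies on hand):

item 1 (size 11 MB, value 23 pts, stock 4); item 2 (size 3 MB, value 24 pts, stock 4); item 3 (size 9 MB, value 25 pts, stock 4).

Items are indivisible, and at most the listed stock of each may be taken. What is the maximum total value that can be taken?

Top feasible selections:
- 4×item 2 + 2×item 3: size 30, value 146
- 1×item 1 + 4×item 2 + 1×item 3: size 32, value 144
- 2×item 1 + 4×item 2: size 34, value 142
- 2×item 2 + 3×item 3: size 33, value 123
Best: 146 pts.

146 pts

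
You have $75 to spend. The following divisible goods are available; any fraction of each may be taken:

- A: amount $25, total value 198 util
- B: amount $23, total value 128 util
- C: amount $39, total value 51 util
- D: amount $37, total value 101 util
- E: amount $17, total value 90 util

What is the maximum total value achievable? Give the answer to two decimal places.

443.30

Take in order of value per unit:
- A (198/25 per unit): all 25 → value 198, running total 198.00
- B (128/23 per unit): all 23 → value 128, running total 326.00
- E (90/17 per unit): all 17 → value 90, running total 416.00
- D (101/37 per unit): 10 of 37 → value 10×101/37 = 27.2973, running total 443.30
Total 443.30.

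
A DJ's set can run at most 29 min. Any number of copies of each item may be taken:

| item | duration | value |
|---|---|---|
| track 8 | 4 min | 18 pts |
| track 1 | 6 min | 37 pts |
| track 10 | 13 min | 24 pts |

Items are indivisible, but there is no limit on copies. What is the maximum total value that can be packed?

166 pts

Best value-per-unit is track 1 at 37/6; filling with it alone gives 4×37 = 148.
Optimal mix: 1×track 8 + 4×track 1 → duration 28, value 166.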